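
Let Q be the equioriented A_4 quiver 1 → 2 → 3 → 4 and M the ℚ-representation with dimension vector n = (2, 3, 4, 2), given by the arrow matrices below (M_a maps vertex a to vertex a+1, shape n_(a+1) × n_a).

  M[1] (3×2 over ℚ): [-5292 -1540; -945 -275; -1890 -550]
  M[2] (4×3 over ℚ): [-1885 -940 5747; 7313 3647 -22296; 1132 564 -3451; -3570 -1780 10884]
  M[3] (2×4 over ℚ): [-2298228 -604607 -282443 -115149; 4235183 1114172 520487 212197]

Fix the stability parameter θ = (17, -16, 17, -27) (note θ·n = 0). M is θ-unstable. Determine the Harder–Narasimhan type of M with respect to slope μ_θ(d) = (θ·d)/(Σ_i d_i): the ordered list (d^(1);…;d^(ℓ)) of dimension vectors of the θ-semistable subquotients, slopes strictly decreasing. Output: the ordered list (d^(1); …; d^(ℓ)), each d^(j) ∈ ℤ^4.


Via rank(M_{q-1}∘⋯∘M_p): M ≅ I[1,1], I[1,4], I[2,3], I[2,4], I[3,3].
μ_θ-semistable layers: μ^(1)=17; μ^(2)=-9/4; μ^(3)=-5; μ^(4)=-16

((1, 0, 2, 0); (1, 1, 1, 1); (0, 0, 1, 1); (0, 2, 0, 0))


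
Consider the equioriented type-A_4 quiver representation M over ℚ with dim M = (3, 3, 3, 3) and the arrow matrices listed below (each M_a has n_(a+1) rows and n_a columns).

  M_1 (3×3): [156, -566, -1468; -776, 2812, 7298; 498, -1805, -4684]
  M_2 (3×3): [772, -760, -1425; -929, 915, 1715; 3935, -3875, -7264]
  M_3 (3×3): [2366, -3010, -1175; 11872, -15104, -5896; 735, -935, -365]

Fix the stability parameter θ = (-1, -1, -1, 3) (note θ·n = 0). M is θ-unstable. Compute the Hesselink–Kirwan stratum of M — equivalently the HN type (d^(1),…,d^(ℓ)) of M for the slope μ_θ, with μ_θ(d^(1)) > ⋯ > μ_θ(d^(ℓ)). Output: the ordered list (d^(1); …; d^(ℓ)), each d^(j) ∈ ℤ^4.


Interval decomposition of M: I[1,1], I[1,4]^2, I[2,3], I[4,4].
HN type (ℓ=2): μ^(1)=3; μ^(2)=-1

((0, 0, 0, 3); (3, 3, 3, 0))


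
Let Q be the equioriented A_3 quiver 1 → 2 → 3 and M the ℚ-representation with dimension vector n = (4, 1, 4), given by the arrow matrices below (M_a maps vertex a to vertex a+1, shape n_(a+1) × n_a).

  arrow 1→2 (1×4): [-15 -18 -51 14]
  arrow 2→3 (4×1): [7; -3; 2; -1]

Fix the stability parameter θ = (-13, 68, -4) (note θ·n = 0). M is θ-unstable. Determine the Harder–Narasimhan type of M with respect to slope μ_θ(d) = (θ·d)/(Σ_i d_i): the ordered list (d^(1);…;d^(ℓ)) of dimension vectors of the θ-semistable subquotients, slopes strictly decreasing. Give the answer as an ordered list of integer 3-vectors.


Interval decomposition of M: I[1,1]^3, I[1,3], I[3,3]^3.
HN type (ℓ=3): μ^(1)=32; μ^(2)=-4; μ^(3)=-13

((0, 1, 1); (0, 0, 3); (4, 0, 0))


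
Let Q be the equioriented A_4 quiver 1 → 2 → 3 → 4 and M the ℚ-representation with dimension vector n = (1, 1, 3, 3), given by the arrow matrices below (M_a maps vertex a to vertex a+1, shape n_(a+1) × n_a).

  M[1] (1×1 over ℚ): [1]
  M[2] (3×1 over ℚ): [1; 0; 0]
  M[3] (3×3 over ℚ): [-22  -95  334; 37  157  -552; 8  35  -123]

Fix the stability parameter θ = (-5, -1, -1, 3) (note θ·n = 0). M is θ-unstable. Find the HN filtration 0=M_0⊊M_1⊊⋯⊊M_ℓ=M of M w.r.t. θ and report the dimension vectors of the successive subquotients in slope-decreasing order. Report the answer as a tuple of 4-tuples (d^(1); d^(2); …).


Interval decomposition of M: I[1,4], I[3,4]^2.
HN type (ℓ=3): μ^(1)=3; μ^(2)=-1; μ^(3)=-5

((0, 0, 0, 3); (0, 1, 3, 0); (1, 0, 0, 0))


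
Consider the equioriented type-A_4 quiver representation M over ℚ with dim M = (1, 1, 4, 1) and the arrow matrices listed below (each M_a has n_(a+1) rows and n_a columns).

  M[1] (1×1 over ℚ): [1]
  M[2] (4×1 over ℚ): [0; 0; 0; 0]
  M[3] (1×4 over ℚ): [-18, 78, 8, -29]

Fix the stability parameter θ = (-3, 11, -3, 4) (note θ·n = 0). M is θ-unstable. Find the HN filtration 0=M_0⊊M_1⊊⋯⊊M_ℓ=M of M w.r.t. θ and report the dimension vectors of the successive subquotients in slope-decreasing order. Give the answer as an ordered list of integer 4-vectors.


Interval decomposition of M: I[1,2], I[3,3]^3, I[3,4].
HN type (ℓ=3): μ^(1)=11; μ^(2)=4; μ^(3)=-3

((0, 1, 0, 0); (0, 0, 0, 1); (1, 0, 4, 0))


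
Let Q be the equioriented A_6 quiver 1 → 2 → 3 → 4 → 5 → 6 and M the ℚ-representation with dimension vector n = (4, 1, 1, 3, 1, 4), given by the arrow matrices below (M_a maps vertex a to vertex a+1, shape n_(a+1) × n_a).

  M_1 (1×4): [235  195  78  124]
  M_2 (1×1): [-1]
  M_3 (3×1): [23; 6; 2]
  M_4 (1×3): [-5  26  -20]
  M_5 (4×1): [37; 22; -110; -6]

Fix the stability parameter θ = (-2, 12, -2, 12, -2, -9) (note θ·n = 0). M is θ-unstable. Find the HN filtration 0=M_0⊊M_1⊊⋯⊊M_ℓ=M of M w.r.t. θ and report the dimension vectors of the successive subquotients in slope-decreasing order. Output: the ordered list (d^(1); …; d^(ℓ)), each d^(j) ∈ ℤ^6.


Barcode: M ≅ I[1,1]^3, I[1,6], I[4,4]^2, I[6,6]^3. HN layers by μ_θ (4 steps, strictly decreasing):
  μ^(1)=12; μ^(2)=11/5; μ^(3)=-2; μ^(4)=-9

((0, 0, 0, 2, 0, 0); (0, 1, 1, 1, 1, 1); (4, 0, 0, 0, 0, 0); (0, 0, 0, 0, 0, 3))


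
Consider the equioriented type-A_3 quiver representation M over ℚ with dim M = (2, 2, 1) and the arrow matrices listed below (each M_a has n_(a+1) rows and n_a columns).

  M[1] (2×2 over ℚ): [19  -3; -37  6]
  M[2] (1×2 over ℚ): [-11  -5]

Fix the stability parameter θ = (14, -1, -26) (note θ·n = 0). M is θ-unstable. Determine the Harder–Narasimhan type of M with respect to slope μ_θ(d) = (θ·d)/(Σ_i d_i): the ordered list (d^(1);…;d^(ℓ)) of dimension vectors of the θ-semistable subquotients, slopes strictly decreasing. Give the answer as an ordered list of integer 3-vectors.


Via rank(M_{q-1}∘⋯∘M_p): M ≅ I[1,2], I[1,3].
μ_θ-semistable layers: μ^(1)=13/2; μ^(2)=-13/3

((1, 1, 0); (1, 1, 1))


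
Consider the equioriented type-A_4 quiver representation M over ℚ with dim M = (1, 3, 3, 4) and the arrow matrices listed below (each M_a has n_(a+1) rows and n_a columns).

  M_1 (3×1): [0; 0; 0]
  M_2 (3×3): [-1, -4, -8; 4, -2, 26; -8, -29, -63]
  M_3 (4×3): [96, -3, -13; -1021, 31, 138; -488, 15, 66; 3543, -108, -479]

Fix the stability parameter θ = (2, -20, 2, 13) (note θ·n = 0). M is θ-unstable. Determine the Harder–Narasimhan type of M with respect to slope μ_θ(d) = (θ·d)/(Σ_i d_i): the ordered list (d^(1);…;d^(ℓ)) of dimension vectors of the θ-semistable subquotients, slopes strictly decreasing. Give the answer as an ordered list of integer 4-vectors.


Via rank(M_{q-1}∘⋯∘M_p): M ≅ I[1,1], I[2,2], I[2,4]^2, I[3,4], I[4,4].
μ_θ-semistable layers: μ^(1)=13; μ^(2)=2; μ^(3)=-20

((0, 0, 0, 4); (1, 0, 3, 0); (0, 3, 0, 0))


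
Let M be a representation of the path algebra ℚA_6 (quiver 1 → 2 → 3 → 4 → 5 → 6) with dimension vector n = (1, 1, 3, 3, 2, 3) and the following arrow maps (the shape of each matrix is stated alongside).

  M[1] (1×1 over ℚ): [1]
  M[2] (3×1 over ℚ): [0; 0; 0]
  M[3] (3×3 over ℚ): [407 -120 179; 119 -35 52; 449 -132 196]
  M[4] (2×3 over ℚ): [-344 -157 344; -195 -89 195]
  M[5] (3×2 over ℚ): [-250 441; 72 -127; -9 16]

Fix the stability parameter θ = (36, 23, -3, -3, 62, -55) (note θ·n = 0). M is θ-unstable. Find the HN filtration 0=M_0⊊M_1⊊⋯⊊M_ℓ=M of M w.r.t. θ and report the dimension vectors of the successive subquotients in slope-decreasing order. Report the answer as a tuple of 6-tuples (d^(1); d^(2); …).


Barcode: M ≅ I[1,2], I[3,4], I[3,6]^2, I[6,6]. HN layers by μ_θ (4 steps, strictly decreasing):
  μ^(1)=59/2; μ^(2)=7/2; μ^(3)=-3; μ^(4)=-55

((1, 1, 0, 0, 0, 0); (0, 0, 0, 0, 2, 2); (0, 0, 3, 3, 0, 0); (0, 0, 0, 0, 0, 1))


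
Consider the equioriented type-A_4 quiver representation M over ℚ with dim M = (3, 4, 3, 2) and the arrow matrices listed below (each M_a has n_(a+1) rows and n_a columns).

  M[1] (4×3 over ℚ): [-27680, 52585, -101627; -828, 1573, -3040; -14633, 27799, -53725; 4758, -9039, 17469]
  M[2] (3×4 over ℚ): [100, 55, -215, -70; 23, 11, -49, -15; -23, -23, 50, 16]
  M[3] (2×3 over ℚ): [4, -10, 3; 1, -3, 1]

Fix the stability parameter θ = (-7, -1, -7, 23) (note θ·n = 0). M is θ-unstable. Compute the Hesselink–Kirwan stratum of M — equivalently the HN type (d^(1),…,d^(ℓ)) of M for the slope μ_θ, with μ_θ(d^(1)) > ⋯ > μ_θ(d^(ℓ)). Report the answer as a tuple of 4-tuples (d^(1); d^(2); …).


Interval decomposition of M: I[1,2], I[1,4]^2, I[2,3].
HN type (ℓ=4): μ^(1)=23; μ^(2)=-1; μ^(3)=-4; μ^(4)=-7

((0, 0, 0, 2); (0, 1, 0, 0); (0, 3, 3, 0); (3, 0, 0, 0))


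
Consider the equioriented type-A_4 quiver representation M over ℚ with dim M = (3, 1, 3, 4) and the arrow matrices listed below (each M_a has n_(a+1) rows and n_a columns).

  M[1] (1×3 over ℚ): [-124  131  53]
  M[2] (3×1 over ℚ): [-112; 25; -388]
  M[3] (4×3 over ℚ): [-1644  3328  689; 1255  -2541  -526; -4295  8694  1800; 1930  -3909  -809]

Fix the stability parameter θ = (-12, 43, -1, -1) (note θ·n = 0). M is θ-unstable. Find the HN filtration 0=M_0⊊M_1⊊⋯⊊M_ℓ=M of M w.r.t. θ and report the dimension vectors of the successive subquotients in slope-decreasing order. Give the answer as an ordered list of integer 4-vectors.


Interval decomposition of M: I[1,1]^2, I[1,4], I[3,4]^2, I[4,4].
HN type (ℓ=3): μ^(1)=41/3; μ^(2)=-1; μ^(3)=-12

((0, 1, 1, 1); (0, 0, 2, 3); (3, 0, 0, 0))


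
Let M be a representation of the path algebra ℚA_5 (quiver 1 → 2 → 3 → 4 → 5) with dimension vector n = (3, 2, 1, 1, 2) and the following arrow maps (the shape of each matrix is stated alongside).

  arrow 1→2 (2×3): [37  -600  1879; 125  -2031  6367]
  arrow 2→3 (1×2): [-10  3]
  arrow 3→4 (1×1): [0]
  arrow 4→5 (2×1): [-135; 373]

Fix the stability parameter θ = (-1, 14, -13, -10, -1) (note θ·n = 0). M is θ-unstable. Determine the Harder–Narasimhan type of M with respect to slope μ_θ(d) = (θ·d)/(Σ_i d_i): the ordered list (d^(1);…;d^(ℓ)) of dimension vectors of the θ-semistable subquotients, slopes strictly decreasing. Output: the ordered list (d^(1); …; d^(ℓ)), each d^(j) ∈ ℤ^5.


Via rank(M_{q-1}∘⋯∘M_p): M ≅ I[1,1], I[1,2], I[1,3], I[4,5], I[5,5].
μ_θ-semistable layers: μ^(1)=14; μ^(2)=1/2; μ^(3)=-1; μ^(4)=-10

((0, 1, 0, 0, 0); (0, 1, 1, 0, 0); (3, 0, 0, 0, 2); (0, 0, 0, 1, 0))


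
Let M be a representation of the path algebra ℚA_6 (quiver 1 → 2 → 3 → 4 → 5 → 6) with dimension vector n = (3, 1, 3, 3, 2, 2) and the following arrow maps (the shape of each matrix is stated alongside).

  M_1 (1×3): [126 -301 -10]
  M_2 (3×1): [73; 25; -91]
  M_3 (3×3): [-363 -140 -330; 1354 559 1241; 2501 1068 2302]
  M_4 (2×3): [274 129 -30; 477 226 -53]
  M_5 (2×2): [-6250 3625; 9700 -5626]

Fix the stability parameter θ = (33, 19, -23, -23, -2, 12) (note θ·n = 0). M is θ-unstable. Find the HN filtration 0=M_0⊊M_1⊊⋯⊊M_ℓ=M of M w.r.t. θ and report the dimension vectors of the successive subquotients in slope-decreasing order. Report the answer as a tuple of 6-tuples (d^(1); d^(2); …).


Interval decomposition of M: I[1,1]^2, I[1,5], I[3,3], I[3,4], I[4,6], I[6,6].
HN type (ℓ=5): μ^(1)=33; μ^(2)=12; μ^(3)=4/5; μ^(4)=-2; μ^(5)=-23

((2, 0, 0, 0, 0, 0); (0, 0, 0, 0, 0, 2); (1, 1, 1, 1, 1, 0); (0, 0, 0, 0, 1, 0); (0, 0, 2, 2, 0, 0))


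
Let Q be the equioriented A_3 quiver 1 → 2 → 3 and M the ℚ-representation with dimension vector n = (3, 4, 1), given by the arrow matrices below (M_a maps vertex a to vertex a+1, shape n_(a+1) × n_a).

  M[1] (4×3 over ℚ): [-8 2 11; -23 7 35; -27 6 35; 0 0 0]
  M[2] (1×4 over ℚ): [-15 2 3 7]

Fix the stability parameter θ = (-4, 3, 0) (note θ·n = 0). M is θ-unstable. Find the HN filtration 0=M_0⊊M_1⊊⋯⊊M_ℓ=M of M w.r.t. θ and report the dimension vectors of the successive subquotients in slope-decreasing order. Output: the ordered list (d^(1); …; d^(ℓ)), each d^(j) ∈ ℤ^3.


Interval decomposition of M: I[1,2]^2, I[1,3], I[2,2].
HN type (ℓ=3): μ^(1)=3; μ^(2)=3/2; μ^(3)=-4

((0, 3, 0); (0, 1, 1); (3, 0, 0))


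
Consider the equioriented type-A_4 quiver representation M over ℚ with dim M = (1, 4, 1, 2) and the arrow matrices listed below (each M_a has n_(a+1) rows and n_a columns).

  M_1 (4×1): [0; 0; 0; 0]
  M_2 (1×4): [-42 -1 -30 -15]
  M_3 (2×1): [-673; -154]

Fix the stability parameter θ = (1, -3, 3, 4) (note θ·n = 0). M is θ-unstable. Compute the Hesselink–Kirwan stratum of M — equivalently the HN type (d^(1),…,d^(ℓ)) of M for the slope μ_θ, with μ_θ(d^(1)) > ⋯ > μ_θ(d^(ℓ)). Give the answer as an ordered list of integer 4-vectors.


Barcode: M ≅ I[1,1], I[2,2]^3, I[2,4], I[4,4]. HN layers by μ_θ (4 steps, strictly decreasing):
  μ^(1)=4; μ^(2)=3; μ^(3)=1; μ^(4)=-3

((0, 0, 0, 2); (0, 0, 1, 0); (1, 0, 0, 0); (0, 4, 0, 0))


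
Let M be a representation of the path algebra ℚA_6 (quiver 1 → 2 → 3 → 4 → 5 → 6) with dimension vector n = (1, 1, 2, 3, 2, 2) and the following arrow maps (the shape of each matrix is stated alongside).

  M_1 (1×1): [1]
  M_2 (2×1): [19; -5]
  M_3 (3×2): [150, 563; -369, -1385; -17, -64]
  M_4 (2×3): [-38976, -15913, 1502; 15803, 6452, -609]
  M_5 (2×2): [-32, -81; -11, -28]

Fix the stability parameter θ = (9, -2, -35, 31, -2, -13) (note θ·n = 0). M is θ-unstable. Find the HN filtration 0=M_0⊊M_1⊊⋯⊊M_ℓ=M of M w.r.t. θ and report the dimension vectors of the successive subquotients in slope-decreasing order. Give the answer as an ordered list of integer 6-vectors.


Barcode: M ≅ I[1,6], I[3,4], I[4,6]. HN layers by μ_θ (4 steps, strictly decreasing):
  μ^(1)=31; μ^(2)=16/3; μ^(3)=-28/3; μ^(4)=-35

((0, 0, 0, 1, 0, 0); (0, 0, 0, 2, 2, 2); (1, 1, 1, 0, 0, 0); (0, 0, 1, 0, 0, 0))


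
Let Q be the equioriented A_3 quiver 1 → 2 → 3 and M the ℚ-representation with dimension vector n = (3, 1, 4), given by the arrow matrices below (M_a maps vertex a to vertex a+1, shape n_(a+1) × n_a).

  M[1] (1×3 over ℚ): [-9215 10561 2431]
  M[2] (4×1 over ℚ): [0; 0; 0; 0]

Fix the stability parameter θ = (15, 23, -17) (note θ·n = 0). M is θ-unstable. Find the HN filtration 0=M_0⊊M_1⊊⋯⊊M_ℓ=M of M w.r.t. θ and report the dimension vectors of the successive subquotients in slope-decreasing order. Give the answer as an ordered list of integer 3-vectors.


Via rank(M_{q-1}∘⋯∘M_p): M ≅ I[1,1]^2, I[1,2], I[3,3]^4.
μ_θ-semistable layers: μ^(1)=23; μ^(2)=15; μ^(3)=-17

((0, 1, 0); (3, 0, 0); (0, 0, 4))


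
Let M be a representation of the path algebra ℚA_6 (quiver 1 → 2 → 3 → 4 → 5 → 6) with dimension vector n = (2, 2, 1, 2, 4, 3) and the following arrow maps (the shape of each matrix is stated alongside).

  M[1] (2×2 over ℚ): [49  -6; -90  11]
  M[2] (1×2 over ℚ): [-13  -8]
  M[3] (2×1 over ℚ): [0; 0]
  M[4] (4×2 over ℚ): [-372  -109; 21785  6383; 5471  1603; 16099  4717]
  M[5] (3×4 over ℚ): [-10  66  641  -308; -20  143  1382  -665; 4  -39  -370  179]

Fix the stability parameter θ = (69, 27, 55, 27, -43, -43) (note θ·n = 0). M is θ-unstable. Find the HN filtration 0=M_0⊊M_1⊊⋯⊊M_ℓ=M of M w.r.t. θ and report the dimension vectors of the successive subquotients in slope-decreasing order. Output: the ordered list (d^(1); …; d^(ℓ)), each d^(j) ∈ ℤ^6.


Via rank(M_{q-1}∘⋯∘M_p): M ≅ I[1,2], I[1,3], I[4,5], I[4,6], I[5,6]^2.
μ_θ-semistable layers: μ^(1)=55; μ^(2)=48; μ^(3)=-8; μ^(4)=-59/3; μ^(5)=-43

((0, 0, 1, 0, 0, 0); (2, 2, 0, 0, 0, 0); (0, 0, 0, 1, 1, 0); (0, 0, 0, 1, 1, 1); (0, 0, 0, 0, 2, 2))


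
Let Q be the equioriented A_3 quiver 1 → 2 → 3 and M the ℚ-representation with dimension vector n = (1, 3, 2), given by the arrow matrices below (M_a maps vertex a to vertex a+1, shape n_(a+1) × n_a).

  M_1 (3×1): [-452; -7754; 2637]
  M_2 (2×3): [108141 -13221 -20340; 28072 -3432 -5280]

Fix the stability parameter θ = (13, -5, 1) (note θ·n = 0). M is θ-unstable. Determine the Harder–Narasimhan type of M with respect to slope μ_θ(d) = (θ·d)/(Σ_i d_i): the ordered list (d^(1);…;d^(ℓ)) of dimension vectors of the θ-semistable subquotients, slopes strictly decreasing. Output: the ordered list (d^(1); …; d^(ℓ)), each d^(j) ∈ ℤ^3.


Interval decomposition of M: I[1,3], I[2,2]^2, I[3,3].
HN type (ℓ=3): μ^(1)=3; μ^(2)=1; μ^(3)=-5

((1, 1, 1); (0, 0, 1); (0, 2, 0))


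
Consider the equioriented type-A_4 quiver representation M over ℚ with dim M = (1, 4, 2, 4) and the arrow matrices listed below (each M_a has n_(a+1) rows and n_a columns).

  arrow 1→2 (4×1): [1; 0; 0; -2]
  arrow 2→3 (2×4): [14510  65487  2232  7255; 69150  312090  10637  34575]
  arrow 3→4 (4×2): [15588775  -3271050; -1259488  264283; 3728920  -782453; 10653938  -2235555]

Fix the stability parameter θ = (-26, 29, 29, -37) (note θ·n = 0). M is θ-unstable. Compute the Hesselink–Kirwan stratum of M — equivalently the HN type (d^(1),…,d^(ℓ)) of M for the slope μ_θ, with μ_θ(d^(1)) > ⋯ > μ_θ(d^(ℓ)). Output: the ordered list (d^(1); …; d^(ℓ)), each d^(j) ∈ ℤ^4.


Via rank(M_{q-1}∘⋯∘M_p): M ≅ I[1,2], I[2,2], I[2,4]^2, I[4,4]^2.
μ_θ-semistable layers: μ^(1)=29; μ^(2)=7; μ^(3)=-26; μ^(4)=-37

((0, 2, 0, 0); (0, 2, 2, 2); (1, 0, 0, 0); (0, 0, 0, 2))


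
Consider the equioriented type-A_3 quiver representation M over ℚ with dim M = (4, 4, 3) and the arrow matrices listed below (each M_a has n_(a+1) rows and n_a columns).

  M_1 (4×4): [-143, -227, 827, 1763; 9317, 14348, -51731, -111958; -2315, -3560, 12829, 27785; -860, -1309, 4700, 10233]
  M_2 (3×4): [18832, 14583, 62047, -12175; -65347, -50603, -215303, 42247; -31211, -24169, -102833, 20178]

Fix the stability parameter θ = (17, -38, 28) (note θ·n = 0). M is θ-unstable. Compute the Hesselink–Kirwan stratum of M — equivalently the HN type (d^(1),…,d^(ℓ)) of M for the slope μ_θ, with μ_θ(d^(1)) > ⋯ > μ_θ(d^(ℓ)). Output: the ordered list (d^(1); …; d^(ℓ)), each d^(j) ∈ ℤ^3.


Barcode: M ≅ I[1,2], I[1,3]^3. HN layers by μ_θ (2 steps, strictly decreasing):
  μ^(1)=28; μ^(2)=-21/2

((0, 0, 3); (4, 4, 0))


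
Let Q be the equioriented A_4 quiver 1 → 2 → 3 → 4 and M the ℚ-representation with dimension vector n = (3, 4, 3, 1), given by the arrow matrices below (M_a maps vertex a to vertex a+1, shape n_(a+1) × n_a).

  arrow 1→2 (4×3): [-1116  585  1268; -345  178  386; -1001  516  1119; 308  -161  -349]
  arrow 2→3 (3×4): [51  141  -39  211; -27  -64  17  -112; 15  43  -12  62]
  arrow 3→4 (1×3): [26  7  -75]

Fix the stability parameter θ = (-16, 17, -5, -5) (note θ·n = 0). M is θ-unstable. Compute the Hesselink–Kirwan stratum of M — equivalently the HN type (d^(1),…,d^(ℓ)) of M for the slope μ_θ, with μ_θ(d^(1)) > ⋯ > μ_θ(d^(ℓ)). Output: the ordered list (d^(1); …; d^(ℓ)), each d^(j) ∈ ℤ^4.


Barcode: M ≅ I[1,2], I[1,3], I[1,4], I[2,3]. HN layers by μ_θ (4 steps, strictly decreasing):
  μ^(1)=17; μ^(2)=6; μ^(3)=7/3; μ^(4)=-16

((0, 1, 0, 0); (0, 2, 2, 0); (0, 1, 1, 1); (3, 0, 0, 0))


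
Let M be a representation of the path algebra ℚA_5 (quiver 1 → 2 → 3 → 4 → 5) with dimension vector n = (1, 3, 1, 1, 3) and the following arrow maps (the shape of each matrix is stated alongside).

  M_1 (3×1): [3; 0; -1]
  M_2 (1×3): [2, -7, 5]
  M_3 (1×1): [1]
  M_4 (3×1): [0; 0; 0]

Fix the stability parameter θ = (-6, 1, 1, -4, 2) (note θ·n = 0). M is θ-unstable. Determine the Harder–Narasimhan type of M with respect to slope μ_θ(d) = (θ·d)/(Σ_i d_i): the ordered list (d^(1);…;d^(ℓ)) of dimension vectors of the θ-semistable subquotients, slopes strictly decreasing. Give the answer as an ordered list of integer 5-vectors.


Interval decomposition of M: I[1,4], I[2,2]^2, I[5,5]^3.
HN type (ℓ=4): μ^(1)=2; μ^(2)=1; μ^(3)=-2/3; μ^(4)=-6

((0, 0, 0, 0, 3); (0, 2, 0, 0, 0); (0, 1, 1, 1, 0); (1, 0, 0, 0, 0))


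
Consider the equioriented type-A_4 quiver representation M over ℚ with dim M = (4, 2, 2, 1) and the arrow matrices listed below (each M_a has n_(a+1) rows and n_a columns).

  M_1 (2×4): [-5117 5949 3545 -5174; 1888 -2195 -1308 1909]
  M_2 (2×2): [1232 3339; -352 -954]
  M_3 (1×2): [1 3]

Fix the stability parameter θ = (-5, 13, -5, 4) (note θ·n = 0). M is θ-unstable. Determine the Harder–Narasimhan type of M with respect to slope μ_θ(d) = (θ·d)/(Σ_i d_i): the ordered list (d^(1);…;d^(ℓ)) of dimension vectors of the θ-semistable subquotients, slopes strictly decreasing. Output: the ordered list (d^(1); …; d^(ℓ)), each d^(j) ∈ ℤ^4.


Barcode: M ≅ I[1,1]^2, I[1,2], I[1,4], I[3,3]. HN layers by μ_θ (3 steps, strictly decreasing):
  μ^(1)=13; μ^(2)=4; μ^(3)=-5

((0, 1, 0, 0); (0, 1, 1, 1); (4, 0, 1, 0))


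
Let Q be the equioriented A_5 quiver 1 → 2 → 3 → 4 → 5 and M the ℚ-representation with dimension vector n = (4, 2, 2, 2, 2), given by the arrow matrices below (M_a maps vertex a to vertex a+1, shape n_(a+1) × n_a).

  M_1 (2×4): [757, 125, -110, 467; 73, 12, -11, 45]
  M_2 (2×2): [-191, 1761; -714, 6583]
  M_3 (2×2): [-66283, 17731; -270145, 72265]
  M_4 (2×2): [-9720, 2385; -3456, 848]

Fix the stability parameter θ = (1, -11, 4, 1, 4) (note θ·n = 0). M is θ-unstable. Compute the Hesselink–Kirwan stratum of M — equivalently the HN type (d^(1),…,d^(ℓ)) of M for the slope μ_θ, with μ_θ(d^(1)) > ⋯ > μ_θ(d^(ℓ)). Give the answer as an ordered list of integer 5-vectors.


Interval decomposition of M: I[1,1]^2, I[1,3], I[1,5], I[4,4], I[5,5].
HN type (ℓ=4): μ^(1)=4; μ^(2)=5/2; μ^(3)=1; μ^(4)=-5

((0, 0, 1, 0, 2); (0, 0, 1, 1, 0); (2, 0, 0, 1, 0); (2, 2, 0, 0, 0))


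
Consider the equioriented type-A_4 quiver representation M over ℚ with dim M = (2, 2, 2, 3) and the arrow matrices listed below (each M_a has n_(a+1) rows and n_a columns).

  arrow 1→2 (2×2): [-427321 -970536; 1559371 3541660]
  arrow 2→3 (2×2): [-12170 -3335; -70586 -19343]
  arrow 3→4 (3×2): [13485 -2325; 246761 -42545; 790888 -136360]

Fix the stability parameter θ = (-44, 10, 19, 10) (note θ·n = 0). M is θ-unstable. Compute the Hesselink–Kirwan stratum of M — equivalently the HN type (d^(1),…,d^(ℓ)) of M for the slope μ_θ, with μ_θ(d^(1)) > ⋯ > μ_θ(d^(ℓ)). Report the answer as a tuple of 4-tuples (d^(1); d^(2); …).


Barcode: M ≅ I[1,2], I[1,3], I[3,4], I[4,4]^2. HN layers by μ_θ (4 steps, strictly decreasing):
  μ^(1)=19; μ^(2)=29/2; μ^(3)=10; μ^(4)=-44

((0, 0, 1, 0); (0, 0, 1, 1); (0, 2, 0, 2); (2, 0, 0, 0))


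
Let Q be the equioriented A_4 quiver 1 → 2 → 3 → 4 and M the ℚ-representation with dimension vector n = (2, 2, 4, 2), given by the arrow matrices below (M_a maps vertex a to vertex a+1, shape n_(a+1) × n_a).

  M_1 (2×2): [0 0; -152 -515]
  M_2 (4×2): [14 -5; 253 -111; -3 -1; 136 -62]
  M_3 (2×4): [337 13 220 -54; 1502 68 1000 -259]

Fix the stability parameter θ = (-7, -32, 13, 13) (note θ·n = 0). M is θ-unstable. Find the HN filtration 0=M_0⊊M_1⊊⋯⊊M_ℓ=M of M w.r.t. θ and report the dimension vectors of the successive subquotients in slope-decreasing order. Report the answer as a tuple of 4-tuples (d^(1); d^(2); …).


Interval decomposition of M: I[1,1], I[1,3], I[2,4], I[3,3], I[3,4].
HN type (ℓ=4): μ^(1)=13; μ^(2)=-7; μ^(3)=-39/2; μ^(4)=-32

((0, 0, 4, 2); (1, 0, 0, 0); (1, 1, 0, 0); (0, 1, 0, 0))


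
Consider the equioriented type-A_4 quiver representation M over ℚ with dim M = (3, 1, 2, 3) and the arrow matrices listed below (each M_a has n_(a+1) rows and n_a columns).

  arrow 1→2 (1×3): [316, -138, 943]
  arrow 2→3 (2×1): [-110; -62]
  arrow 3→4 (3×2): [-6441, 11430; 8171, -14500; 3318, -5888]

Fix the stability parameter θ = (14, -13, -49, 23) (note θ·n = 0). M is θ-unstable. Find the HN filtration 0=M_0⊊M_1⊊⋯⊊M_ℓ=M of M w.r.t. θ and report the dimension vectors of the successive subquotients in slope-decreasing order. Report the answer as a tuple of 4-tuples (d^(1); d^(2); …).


Barcode: M ≅ I[1,1]^2, I[1,4], I[3,4], I[4,4]. HN layers by μ_θ (4 steps, strictly decreasing):
  μ^(1)=23; μ^(2)=14; μ^(3)=-16; μ^(4)=-49

((0, 0, 0, 3); (2, 0, 0, 0); (1, 1, 1, 0); (0, 0, 1, 0))


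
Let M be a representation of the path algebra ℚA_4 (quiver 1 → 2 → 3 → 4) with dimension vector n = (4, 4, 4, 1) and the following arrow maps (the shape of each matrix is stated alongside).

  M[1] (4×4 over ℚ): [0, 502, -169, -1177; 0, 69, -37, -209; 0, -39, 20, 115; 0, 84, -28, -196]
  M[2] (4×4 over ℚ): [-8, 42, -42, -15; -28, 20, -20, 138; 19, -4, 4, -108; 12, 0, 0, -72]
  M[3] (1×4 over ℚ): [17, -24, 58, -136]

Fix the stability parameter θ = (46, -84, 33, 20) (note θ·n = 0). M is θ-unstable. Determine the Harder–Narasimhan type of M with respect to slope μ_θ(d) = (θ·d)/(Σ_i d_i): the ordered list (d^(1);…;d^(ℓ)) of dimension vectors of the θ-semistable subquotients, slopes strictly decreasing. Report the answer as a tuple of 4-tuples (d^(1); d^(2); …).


Interval decomposition of M: I[1,1], I[1,2], I[1,3], I[1,4], I[2,2], I[3,3]^2.
HN type (ℓ=5): μ^(1)=46; μ^(2)=33; μ^(3)=53/2; μ^(4)=-19; μ^(5)=-84

((1, 0, 0, 0); (0, 0, 3, 0); (0, 0, 1, 1); (3, 3, 0, 0); (0, 1, 0, 0))


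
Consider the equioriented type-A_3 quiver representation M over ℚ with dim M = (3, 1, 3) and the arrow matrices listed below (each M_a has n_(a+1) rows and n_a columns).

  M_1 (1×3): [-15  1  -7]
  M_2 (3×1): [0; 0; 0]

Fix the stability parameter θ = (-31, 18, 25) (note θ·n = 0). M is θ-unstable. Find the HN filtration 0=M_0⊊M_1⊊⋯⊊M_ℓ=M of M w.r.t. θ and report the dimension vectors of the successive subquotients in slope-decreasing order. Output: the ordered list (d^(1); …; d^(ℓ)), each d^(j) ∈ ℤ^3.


Barcode: M ≅ I[1,1]^2, I[1,2], I[3,3]^3. HN layers by μ_θ (3 steps, strictly decreasing):
  μ^(1)=25; μ^(2)=18; μ^(3)=-31

((0, 0, 3); (0, 1, 0); (3, 0, 0))


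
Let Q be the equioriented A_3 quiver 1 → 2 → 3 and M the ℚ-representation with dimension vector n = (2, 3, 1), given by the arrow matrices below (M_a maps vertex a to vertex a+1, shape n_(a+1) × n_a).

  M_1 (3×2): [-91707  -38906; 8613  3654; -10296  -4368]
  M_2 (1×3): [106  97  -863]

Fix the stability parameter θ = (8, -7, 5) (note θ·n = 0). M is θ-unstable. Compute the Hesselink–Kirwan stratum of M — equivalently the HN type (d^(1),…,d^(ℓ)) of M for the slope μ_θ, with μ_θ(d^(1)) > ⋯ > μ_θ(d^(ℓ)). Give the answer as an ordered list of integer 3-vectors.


Interval decomposition of M: I[1,1], I[1,3], I[2,2]^2.
HN type (ℓ=4): μ^(1)=8; μ^(2)=5; μ^(3)=1/2; μ^(4)=-7

((1, 0, 0); (0, 0, 1); (1, 1, 0); (0, 2, 0))


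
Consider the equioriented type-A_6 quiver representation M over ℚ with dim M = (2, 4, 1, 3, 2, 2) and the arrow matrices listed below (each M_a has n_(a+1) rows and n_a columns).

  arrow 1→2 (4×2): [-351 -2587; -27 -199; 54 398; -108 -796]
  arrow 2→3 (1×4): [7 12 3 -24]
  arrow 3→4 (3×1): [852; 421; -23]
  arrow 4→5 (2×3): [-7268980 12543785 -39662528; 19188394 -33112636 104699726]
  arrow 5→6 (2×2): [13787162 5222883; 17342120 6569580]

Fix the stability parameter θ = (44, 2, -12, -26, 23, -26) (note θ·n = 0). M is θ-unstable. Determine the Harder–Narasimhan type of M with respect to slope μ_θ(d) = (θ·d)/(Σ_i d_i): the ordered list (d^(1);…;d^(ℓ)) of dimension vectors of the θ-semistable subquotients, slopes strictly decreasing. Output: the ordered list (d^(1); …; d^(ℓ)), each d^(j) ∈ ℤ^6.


Via rank(M_{q-1}∘⋯∘M_p): M ≅ I[1,1], I[1,5], I[2,2]^3, I[4,4], I[4,6], I[6,6].
μ_θ-semistable layers: μ^(1)=44; μ^(2)=23; μ^(3)=2; μ^(4)=-3/2; μ^(5)=-26

((1, 0, 0, 0, 0, 0); (0, 0, 0, 0, 1, 0); (1, 4, 1, 1, 0, 0); (0, 0, 0, 0, 1, 1); (0, 0, 0, 2, 0, 1))


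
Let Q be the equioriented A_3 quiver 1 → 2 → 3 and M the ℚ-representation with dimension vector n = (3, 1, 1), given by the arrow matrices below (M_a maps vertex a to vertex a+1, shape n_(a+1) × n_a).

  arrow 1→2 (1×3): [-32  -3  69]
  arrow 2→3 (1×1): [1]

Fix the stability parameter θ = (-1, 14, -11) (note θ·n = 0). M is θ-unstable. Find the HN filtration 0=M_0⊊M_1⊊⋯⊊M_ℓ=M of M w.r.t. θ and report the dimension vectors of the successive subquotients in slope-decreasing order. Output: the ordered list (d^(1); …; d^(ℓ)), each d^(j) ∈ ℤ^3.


Via rank(M_{q-1}∘⋯∘M_p): M ≅ I[1,1]^2, I[1,3].
μ_θ-semistable layers: μ^(1)=3/2; μ^(2)=-1

((0, 1, 1); (3, 0, 0))


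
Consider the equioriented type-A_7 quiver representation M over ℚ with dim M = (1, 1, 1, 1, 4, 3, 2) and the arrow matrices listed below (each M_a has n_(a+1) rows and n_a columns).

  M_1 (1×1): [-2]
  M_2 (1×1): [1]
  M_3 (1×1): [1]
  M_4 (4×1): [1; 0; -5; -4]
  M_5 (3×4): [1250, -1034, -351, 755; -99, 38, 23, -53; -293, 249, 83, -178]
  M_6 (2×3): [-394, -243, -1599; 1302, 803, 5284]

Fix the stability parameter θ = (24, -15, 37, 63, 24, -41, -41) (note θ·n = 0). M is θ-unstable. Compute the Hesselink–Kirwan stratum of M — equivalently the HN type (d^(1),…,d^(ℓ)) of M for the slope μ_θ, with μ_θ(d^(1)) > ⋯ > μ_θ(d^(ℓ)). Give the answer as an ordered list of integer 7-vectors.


Via rank(M_{q-1}∘⋯∘M_p): M ≅ I[1,6], I[5,5], I[5,7]^2.
μ_θ-semistable layers: μ^(1)=24; μ^(2)=83/4; μ^(3)=9/2; μ^(4)=-58/3

((0, 0, 0, 0, 1, 0, 0); (0, 0, 1, 1, 1, 1, 0); (1, 1, 0, 0, 0, 0, 0); (0, 0, 0, 0, 2, 2, 2))


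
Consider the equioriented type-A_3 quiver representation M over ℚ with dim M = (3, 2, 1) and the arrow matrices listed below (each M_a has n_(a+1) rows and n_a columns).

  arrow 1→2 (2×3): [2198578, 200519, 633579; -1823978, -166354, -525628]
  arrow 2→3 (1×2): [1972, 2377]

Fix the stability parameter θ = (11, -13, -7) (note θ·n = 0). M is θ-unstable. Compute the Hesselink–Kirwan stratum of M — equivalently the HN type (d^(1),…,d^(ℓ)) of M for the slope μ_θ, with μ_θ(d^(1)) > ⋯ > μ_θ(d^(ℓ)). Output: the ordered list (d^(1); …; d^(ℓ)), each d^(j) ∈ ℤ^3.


Barcode: M ≅ I[1,1], I[1,2], I[1,3]. HN layers by μ_θ (3 steps, strictly decreasing):
  μ^(1)=11; μ^(2)=-1; μ^(3)=-3

((1, 0, 0); (1, 1, 0); (1, 1, 1))


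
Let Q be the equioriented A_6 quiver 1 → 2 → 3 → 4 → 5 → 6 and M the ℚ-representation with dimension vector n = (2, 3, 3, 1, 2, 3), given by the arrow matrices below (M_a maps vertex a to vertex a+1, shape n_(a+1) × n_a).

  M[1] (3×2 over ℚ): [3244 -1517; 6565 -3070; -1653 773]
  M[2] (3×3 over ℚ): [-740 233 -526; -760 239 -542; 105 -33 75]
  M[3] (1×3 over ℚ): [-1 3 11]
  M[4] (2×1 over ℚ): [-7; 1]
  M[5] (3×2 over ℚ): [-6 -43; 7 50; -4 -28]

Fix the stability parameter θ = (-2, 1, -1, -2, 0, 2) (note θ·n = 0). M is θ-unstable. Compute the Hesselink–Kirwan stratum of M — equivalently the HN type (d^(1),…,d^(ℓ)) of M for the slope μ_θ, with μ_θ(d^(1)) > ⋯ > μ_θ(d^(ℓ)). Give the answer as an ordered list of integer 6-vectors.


Barcode: M ≅ I[1,2], I[1,3], I[2,6], I[3,3], I[5,6], I[6,6]. HN layers by μ_θ (6 steps, strictly decreasing):
  μ^(1)=2; μ^(2)=1; μ^(3)=0; μ^(4)=-2/3; μ^(5)=-1; μ^(6)=-2

((0, 0, 0, 0, 0, 3); (0, 1, 0, 0, 0, 0); (0, 1, 1, 0, 2, 0); (0, 1, 1, 1, 0, 0); (0, 0, 1, 0, 0, 0); (2, 0, 0, 0, 0, 0))


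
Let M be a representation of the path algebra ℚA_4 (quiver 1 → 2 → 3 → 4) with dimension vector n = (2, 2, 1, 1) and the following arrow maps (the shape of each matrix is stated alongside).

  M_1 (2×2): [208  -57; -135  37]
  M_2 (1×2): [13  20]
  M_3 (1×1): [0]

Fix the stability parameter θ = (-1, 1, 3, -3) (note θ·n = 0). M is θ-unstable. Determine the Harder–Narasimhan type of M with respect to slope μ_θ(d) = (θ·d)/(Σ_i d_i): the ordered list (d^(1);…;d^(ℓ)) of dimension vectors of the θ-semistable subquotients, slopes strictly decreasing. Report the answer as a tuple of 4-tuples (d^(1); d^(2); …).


Via rank(M_{q-1}∘⋯∘M_p): M ≅ I[1,2], I[1,3], I[4,4].
μ_θ-semistable layers: μ^(1)=3; μ^(2)=1; μ^(3)=-1; μ^(4)=-3

((0, 0, 1, 0); (0, 2, 0, 0); (2, 0, 0, 0); (0, 0, 0, 1))


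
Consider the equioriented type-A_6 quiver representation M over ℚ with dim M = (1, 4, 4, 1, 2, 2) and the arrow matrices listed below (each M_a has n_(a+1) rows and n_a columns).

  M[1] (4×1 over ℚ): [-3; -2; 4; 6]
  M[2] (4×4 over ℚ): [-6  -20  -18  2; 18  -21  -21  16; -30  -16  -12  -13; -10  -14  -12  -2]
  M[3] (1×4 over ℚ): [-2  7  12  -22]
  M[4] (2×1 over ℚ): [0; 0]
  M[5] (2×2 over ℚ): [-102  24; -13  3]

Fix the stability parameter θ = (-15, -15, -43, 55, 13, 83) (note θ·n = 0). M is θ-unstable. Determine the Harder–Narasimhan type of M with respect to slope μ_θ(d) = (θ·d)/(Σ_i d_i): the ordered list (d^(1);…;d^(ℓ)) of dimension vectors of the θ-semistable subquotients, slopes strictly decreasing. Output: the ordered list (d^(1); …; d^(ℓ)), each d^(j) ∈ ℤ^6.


Interval decomposition of M: I[1,3], I[2,2], I[2,3], I[2,4], I[3,3], I[5,6]^2.
HN type (ℓ=7): μ^(1)=83; μ^(2)=55; μ^(3)=13; μ^(4)=-15; μ^(5)=-73/3; μ^(6)=-29; μ^(7)=-43

((0, 0, 0, 0, 0, 2); (0, 0, 0, 1, 0, 0); (0, 0, 0, 0, 2, 0); (0, 1, 0, 0, 0, 0); (1, 1, 1, 0, 0, 0); (0, 2, 2, 0, 0, 0); (0, 0, 1, 0, 0, 0))


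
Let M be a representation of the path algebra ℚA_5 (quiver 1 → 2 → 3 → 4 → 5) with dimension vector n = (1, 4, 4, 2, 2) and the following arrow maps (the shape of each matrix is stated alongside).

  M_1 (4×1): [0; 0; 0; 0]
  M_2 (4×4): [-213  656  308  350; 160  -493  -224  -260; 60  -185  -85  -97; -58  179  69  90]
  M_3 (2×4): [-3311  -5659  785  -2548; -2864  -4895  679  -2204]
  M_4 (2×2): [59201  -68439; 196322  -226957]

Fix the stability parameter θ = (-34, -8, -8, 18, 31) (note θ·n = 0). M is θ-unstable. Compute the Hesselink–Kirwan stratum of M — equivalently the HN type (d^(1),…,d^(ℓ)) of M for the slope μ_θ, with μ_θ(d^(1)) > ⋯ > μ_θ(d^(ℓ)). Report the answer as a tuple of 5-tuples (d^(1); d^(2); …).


Via rank(M_{q-1}∘⋯∘M_p): M ≅ I[1,1], I[2,3]^2, I[2,5]^2.
μ_θ-semistable layers: μ^(1)=31; μ^(2)=18; μ^(3)=-8; μ^(4)=-34

((0, 0, 0, 0, 2); (0, 0, 0, 2, 0); (0, 4, 4, 0, 0); (1, 0, 0, 0, 0))


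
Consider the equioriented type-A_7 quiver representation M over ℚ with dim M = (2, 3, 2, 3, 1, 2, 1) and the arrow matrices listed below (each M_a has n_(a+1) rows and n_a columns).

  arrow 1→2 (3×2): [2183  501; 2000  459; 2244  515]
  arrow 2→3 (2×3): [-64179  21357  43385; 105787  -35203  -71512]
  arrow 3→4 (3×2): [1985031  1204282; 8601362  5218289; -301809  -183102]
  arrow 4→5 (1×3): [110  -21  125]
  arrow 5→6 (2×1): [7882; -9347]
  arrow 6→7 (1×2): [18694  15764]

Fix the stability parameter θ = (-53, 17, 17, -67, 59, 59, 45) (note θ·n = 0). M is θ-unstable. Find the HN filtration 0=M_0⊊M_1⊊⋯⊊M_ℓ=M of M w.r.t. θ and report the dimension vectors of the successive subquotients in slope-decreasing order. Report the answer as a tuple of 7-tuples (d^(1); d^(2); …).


Via rank(M_{q-1}∘⋯∘M_p): M ≅ I[1,4], I[1,6], I[2,2], I[4,4], I[6,7].
μ_θ-semistable layers: μ^(1)=59; μ^(2)=52; μ^(3)=17; μ^(4)=-11; μ^(5)=-53; μ^(6)=-67

((0, 0, 0, 0, 1, 1, 0); (0, 0, 0, 0, 0, 1, 1); (0, 1, 0, 0, 0, 0, 0); (0, 2, 2, 2, 0, 0, 0); (2, 0, 0, 0, 0, 0, 0); (0, 0, 0, 1, 0, 0, 0))


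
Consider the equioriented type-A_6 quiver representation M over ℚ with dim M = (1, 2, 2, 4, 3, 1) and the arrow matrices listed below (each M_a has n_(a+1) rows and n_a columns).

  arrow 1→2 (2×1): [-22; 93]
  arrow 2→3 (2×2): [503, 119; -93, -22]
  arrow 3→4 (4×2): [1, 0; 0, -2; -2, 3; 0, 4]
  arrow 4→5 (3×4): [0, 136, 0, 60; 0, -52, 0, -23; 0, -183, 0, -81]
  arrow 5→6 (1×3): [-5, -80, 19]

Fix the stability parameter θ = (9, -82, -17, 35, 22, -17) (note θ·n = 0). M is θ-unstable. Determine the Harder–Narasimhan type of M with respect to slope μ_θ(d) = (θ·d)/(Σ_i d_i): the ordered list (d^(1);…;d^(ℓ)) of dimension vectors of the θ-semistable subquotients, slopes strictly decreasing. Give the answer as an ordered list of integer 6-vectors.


Interval decomposition of M: I[1,4], I[2,6], I[4,4], I[4,5], I[5,5].
HN type (ℓ=7): μ^(1)=35; μ^(2)=57/2; μ^(3)=22; μ^(4)=40/3; μ^(5)=-17; μ^(6)=-73/2; μ^(7)=-82

((0, 0, 0, 2, 0, 0); (0, 0, 0, 1, 1, 0); (0, 0, 0, 0, 1, 0); (0, 0, 0, 1, 1, 1); (0, 0, 2, 0, 0, 0); (1, 1, 0, 0, 0, 0); (0, 1, 0, 0, 0, 0))


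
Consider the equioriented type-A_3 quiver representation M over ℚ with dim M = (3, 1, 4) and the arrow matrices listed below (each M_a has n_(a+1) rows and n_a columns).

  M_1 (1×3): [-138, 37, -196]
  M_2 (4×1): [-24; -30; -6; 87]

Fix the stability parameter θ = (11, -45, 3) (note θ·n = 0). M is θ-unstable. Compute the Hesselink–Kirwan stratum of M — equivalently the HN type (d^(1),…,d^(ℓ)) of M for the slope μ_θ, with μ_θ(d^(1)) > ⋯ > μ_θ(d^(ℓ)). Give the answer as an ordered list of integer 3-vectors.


Interval decomposition of M: I[1,1]^2, I[1,3], I[3,3]^3.
HN type (ℓ=3): μ^(1)=11; μ^(2)=3; μ^(3)=-17

((2, 0, 0); (0, 0, 4); (1, 1, 0))


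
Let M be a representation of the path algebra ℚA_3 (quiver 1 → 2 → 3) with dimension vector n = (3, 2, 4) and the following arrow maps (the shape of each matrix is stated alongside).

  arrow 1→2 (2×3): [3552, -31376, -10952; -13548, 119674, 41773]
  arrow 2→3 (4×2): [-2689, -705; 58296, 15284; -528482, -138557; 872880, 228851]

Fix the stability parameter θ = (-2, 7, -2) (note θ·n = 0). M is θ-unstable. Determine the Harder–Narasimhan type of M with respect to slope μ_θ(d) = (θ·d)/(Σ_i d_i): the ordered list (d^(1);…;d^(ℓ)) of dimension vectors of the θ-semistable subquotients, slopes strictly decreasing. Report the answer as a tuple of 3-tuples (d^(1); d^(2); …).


Interval decomposition of M: I[1,1]^2, I[1,3], I[2,3], I[3,3]^2.
HN type (ℓ=2): μ^(1)=5/2; μ^(2)=-2

((0, 2, 2); (3, 0, 2))


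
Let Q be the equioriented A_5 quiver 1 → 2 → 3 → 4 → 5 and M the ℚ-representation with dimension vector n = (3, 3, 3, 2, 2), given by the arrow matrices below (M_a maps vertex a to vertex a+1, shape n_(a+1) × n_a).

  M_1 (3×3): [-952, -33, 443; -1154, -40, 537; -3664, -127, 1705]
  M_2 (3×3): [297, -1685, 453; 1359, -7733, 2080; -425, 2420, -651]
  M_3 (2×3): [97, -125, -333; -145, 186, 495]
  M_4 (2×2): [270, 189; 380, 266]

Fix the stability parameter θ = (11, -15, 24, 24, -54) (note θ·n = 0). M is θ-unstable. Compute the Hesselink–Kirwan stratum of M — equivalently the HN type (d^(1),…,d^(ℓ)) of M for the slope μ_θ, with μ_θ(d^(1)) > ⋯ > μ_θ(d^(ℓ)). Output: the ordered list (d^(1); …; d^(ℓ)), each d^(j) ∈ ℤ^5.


Interval decomposition of M: I[1,1], I[1,4], I[1,5], I[2,3], I[5,5].
HN type (ℓ=5): μ^(1)=24; μ^(2)=11; μ^(3)=-2; μ^(4)=-15; μ^(5)=-54

((0, 0, 2, 1, 0); (1, 0, 0, 0, 0); (2, 2, 1, 1, 1); (0, 1, 0, 0, 0); (0, 0, 0, 0, 1))


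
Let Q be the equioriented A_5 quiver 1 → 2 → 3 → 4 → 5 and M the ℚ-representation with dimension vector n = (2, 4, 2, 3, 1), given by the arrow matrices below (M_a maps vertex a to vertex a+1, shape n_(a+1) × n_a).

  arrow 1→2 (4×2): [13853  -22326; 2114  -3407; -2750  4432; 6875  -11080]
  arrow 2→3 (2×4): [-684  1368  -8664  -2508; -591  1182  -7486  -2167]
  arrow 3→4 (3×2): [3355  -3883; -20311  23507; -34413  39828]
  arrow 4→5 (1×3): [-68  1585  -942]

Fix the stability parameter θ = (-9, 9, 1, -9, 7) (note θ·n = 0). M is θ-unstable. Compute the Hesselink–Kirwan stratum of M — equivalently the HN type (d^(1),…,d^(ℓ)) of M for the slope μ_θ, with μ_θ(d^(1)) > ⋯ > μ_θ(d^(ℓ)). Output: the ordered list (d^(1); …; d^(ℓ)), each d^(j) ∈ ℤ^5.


Interval decomposition of M: I[1,2]^2, I[2,2], I[2,5], I[3,4], I[4,4].
HN type (ℓ=5): μ^(1)=9; μ^(2)=7; μ^(3)=1/3; μ^(4)=-4; μ^(5)=-9

((0, 3, 0, 0, 0); (0, 0, 0, 0, 1); (0, 1, 1, 1, 0); (0, 0, 1, 1, 0); (2, 0, 0, 1, 0))
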